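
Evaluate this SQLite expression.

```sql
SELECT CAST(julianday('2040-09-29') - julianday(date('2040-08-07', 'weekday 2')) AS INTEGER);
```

`weekday 2` advances to the next Tuesday; 2040-08-07 is already a Tuesday, so it stays at 2040-08-07.
24 days remain in August 2040 after the 7th (31 − 7).
Then 29 days into September 2040.
Total: 24 + 29 = 53.

53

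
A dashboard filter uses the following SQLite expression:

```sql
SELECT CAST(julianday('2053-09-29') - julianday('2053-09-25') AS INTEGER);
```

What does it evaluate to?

Both dates are in September 2053: 29 − 25 = 4.

4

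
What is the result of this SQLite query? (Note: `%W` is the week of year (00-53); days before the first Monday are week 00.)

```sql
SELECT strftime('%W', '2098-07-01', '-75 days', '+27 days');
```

19

First apply '-75 days', '+27 days': 2098-07-01 → 2098-05-14.
2098-05-14 is a Wednesday. SQLite's %W counts Mondays since the year started; the result is 19.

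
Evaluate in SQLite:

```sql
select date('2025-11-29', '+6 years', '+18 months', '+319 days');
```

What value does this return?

Adding +6 years to 2025-11-29 gives 2031-11-29.
Adding +18 months to 2031-11-29 gives 2033-05-29.
Applying '+319 days' to 2033-05-29: counting 319 days forward gives 2034-04-13.

2034-04-13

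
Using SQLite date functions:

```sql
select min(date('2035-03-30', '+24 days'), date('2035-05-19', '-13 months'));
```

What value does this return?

2034-04-19

date('2035-03-30', '+24 days') → 2035-04-23.
date('2035-05-19', '-13 months') → 2034-04-19.
Earlier of the two is 2034-04-19.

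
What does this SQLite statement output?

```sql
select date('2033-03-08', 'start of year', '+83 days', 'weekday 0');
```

`start of year` rewinds 2033-03-08 to 2033-01-01.
Applying '+83 days' to 2033-01-01: counting 83 days forward gives 2033-03-25.
`weekday 0` advances to the next Sunday; 2033-03-25 is a Friday, so it moves forward to 2033-03-27.

2033-03-27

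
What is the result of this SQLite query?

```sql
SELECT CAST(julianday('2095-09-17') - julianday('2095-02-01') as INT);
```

228

27 days remain in February 2095 after the 1st (28 − 1).
Full months from March 2095 through August 2095 contribute their day counts.
Then 17 days into September 2095.
Total: 27 + 31 + 30 + 31 + 30 + 31 + 31 + 17 = 228.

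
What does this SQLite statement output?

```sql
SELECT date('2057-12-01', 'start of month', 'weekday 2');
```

`start of month` rewinds 2057-12-01 to 2057-12-01.
`weekday 2` advances to the next Tuesday; 2057-12-01 is a Saturday, so it moves forward to 2057-12-04.

2057-12-04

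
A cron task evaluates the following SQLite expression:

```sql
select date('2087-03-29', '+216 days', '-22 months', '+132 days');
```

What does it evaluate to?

2086-05-12

Applying '+216 days' to 2087-03-29: counting 216 days forward gives 2087-10-31.
Adding -22 months to 2087-10-31 gives 2085-12-31.
Applying '+132 days' to 2085-12-31: counting 132 days forward gives 2086-05-12.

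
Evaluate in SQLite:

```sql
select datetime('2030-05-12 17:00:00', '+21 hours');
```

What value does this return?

+21 hours from 2030-05-12 17:00:00 is 2030-05-13 14:00:00 (crosses midnight).

2030-05-13 14:00:00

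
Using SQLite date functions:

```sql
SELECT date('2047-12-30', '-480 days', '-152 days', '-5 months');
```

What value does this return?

Applying '-480 days' to 2047-12-30: counting 480 days back gives 2046-09-06.
Applying '-152 days' to 2046-09-06: counting 152 days back gives 2046-04-07.
Adding -5 months to 2046-04-07 gives 2045-11-07.

2045-11-07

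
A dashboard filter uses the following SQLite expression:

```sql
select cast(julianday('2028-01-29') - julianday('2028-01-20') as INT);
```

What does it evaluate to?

Both dates are in January 2028: 29 − 20 = 9.

9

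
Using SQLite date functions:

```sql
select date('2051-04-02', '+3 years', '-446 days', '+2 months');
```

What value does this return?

2053-03-11

Adding +3 years to 2051-04-02 gives 2054-04-02.
Applying '-446 days' to 2054-04-02: counting 446 days back gives 2053-01-11.
Adding +2 months to 2053-01-11 gives 2053-03-11.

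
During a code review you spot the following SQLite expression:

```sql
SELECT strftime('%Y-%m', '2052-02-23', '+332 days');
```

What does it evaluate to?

First apply '+332 days': 2052-02-23 → 2053-01-20.
`%Y-%m` extracts the year-month: 2053-01.

2053-01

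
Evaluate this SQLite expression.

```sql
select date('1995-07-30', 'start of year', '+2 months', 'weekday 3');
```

1995-03-01

`start of year` rewinds 1995-07-30 to 1995-01-01.
Adding +2 months to 1995-01-01 gives 1995-03-01.
`weekday 3` advances to the next Wednesday; 1995-03-01 is already a Wednesday, so it stays at 1995-03-01.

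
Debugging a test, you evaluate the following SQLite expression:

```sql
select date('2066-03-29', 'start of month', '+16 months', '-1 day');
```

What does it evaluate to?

`start of month` rewinds 2066-03-29 to 2066-03-01.
Adding +16 months to 2066-03-01 gives 2067-07-01.
Going back 1 day from 2067-07-01 reaches 2067-06-30 (last day of June, 30 days).

2067-06-30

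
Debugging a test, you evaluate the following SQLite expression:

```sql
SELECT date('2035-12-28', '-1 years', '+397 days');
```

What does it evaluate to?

Adding -1 year to 2035-12-28 gives 2034-12-28.
Applying '+397 days' to 2034-12-28: counting 397 days forward gives 2036-01-29.

2036-01-29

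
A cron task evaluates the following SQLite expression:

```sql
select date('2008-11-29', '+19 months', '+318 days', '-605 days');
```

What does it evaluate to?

2009-09-15

Adding +19 months to 2008-11-29 gives 2010-06-29.
Applying '+318 days' to 2010-06-29: counting 318 days forward gives 2011-05-13.
Applying '-605 days' to 2011-05-13: counting 605 days back gives 2009-09-15.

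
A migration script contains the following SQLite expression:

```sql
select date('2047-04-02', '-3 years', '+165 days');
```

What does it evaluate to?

2044-09-14

Adding -3 years to 2047-04-02 gives 2044-04-02.
Applying '+165 days' to 2044-04-02: counting 165 days forward gives 2044-09-14.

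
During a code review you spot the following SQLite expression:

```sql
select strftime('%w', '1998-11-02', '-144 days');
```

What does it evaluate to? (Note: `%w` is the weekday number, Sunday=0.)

First apply '-144 days': 1998-11-02 → 1998-06-11.
1998-06-11 is a Thursday; with Sunday=0 that is 4.

4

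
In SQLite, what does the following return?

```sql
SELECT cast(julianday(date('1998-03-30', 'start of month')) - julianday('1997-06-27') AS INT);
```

247

`start of month` rewinds 1998-03-30 to 1998-03-01.
3 days remain in June 1997 after the 27th (30 − 27).
Full months from July 1997 through February 1998 contribute their day counts.
Then 1 day into March 1998.
Total: 3 + 31 + 31 + 30 + 31 + 30 + 31 + 31 + 28 + 1 = 247.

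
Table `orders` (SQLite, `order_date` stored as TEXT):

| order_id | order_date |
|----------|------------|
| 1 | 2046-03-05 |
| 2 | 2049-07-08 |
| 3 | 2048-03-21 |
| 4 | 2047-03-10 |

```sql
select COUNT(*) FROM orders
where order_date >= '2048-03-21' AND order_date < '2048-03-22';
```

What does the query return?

1

Rows in [2048-03-21, 2048-03-22): 2048-03-21 → 1 row.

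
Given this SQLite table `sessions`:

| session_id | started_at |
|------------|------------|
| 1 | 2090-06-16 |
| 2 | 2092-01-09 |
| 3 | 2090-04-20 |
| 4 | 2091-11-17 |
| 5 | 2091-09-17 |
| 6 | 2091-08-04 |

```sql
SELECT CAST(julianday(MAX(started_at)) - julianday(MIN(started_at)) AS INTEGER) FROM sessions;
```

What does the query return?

629

MIN = 2090-04-20, MAX = 2092-01-09.
10 days remain in April 2090 after the 20th (30 − 20).
Full months from May 2090 through December 2091 contribute their day counts.
Then 9 days into January 2092.
Total: 10 + 31 + 30 + 31 + 31 + 30 + 31 + 30 + 31 + 31 + 28 + 31 + 30 + 31 + 30 + 31 + 31 + 30 + 31 + 30 + 31 + 9 = 629.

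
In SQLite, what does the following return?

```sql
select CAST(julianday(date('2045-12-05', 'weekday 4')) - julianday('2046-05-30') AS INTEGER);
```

`weekday 4` advances to the next Thursday; 2045-12-05 is a Tuesday, so it moves forward to 2045-12-07.
24 days remain in December 2045 after the 7th (31 − 7).
January 2046: 31 days.
February 2046: 28 days.
March 2046: 31 days.
April 2046: 30 days.
Then 30 days into May 2046.
Total: 24 + 31 + 28 + 31 + 30 + 30 = 174.
The subtraction is earlier − later, so the result is −174 → -174.

-174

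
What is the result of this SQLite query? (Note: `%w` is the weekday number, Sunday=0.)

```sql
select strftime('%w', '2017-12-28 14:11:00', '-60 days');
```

0

First apply '-60 days': 2017-12-28 14:11:00 → 2017-10-29 14:11:00.
2017-10-29 is a Sunday; with Sunday=0 that is 0.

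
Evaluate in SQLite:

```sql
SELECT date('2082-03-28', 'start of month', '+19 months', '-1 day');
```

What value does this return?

2083-09-30

`start of month` rewinds 2082-03-28 to 2082-03-01.
Adding +19 months to 2082-03-01 gives 2083-10-01.
Going back 1 day from 2083-10-01 reaches 2083-09-30 (last day of September, 30 days).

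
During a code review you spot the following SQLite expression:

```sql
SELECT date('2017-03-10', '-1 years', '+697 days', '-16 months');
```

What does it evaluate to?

2016-10-05

Adding -1 year to 2017-03-10 gives 2016-03-10.
Applying '+697 days' to 2016-03-10: counting 697 days forward gives 2018-02-05.
Adding -16 months to 2018-02-05 gives 2016-10-05.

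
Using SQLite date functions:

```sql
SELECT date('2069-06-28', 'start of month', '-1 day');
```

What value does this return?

2069-05-31

`start of month` rewinds 2069-06-28 to 2069-06-01.
Going back 1 day from 2069-06-01 reaches 2069-05-31 (last day of May, 31 days).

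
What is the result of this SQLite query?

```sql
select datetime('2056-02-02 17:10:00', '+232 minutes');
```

232 minutes = 3h 52m; +232 minutes from 2056-02-02 17:10:00 is 2056-02-02 21:02:00.

2056-02-02 21:02:00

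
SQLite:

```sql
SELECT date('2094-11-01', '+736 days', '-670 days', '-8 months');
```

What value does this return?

Applying '+736 days' to 2094-11-01: counting 736 days forward gives 2096-11-06.
Applying '-670 days' to 2096-11-06: counting 670 days back gives 2095-01-06.
Adding -8 months to 2095-01-06 gives 2094-05-06.

2094-05-06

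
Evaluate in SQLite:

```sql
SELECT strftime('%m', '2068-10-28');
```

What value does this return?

`%m` extracts the 2-digit month (01-12): 10.

10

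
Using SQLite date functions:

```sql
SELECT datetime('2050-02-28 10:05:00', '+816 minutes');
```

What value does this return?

816 minutes = 13h 36m; +816 minutes from 2050-02-28 10:05:00 is 2050-02-28 23:41:00.

2050-02-28 23:41:00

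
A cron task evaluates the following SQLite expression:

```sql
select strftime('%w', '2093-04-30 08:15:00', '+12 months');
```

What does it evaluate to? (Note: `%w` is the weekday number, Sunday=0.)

First apply '+12 months': 2093-04-30 08:15:00 → 2094-04-30 08:15:00.
2094-04-30 is a Friday; with Sunday=0 that is 5.

5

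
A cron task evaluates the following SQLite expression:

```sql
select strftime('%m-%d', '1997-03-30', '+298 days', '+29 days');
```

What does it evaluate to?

02-20

First apply '+298 days', '+29 days': 1997-03-30 → 1998-02-20.
`%m-%d` extracts the month-day: 02-20.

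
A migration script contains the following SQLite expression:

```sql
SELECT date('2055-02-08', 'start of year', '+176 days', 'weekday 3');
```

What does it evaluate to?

2055-06-30

`start of year` rewinds 2055-02-08 to 2055-01-01.
Applying '+176 days' to 2055-01-01: counting 176 days forward gives 2055-06-26.
`weekday 3` advances to the next Wednesday; 2055-06-26 is a Saturday, so it moves forward to 2055-06-30.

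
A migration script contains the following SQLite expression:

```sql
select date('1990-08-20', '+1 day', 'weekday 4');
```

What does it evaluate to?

1990-08-23

Advancing 1 more day within August lands on 1990-08-21.
`weekday 4` advances to the next Thursday; 1990-08-21 is a Tuesday, so it moves forward to 1990-08-23.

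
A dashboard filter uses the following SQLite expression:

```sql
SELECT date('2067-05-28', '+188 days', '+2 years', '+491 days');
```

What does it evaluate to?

Applying '+188 days' to 2067-05-28: counting 188 days forward gives 2067-12-02.
Adding +2 years to 2067-12-02 gives 2069-12-02.
Applying '+491 days' to 2069-12-02: counting 491 days forward gives 2071-04-07.

2071-04-07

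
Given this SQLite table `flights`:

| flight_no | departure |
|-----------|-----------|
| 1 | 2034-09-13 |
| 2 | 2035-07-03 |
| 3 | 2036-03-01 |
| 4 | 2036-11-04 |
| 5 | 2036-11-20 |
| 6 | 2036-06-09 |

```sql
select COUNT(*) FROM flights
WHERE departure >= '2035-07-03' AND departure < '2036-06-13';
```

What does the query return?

3

Rows in [2035-07-03, 2036-06-13): 2035-07-03, 2036-03-01, 2036-06-09 → 3 rows.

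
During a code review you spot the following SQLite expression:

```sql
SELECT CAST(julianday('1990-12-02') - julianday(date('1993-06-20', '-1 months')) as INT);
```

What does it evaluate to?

-900

Adding -1 month to 1993-06-20 gives 1993-05-20.
29 days remain in December 1990 after the 2nd (31 − 2).
Full months from January 1991 through April 1993 contribute their day counts.
Then 20 days into May 1993.
Total: 29 + 31 + 28 + 31 + 30 + 31 + 30 + 31 + 31 + 30 + 31 + 30 + 31 + 31 + 29 + 31 + 30 + 31 + 30 + 31 + 31 + 30 + 31 + 30 + 31 + 31 + 28 + 31 + 30 + 20 = 900.
The subtraction is earlier − later, so the result is −900 → -900.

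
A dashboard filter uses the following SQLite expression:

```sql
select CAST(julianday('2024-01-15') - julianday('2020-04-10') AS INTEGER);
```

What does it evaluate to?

20 days remain in April 2020 after the 10th (30 − 10).
Full months from May 2020 through December 2023 contribute their day counts.
Then 15 days into January 2024.
Total: 20 + 31 + 30 + 31 + 31 + 30 + 31 + 30 + 31 + 31 + 28 + 31 + 30 + 31 + 30 + 31 + 31 + 30 + 31 + 30 + 31 + 31 + 28 + 31 + 30 + 31 + 30 + 31 + 31 + 30 + 31 + 30 + 31 + 31 + 28 + 31 + 30 + 31 + 30 + 31 + 31 + 30 + 31 + 30 + 31 + 15 = 1375.

1375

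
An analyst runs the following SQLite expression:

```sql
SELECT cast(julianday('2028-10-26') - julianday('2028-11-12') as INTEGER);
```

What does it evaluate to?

-17

5 days remain in October 2028 after the 26th (31 − 26).
Then 12 days into November 2028.
Total: 5 + 12 = 17.
The subtraction is earlier − later, so the result is −17 → -17.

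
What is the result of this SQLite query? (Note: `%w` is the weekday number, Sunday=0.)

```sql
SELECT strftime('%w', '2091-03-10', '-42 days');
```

6

First apply '-42 days': 2091-03-10 → 2091-01-27.
2091-01-27 is a Saturday; with Sunday=0 that is 6.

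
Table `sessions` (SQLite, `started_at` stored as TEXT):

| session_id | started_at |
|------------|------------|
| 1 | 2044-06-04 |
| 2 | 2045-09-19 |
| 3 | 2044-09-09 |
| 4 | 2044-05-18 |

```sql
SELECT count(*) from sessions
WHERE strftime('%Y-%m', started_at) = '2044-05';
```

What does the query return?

Rows with year-month 2044-05: 2044-05-18 → 1.

1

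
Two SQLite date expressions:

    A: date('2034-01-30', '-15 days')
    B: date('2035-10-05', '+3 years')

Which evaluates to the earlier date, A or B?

A = 2034-01-15.
B = 2038-10-05.
A is earlier.

A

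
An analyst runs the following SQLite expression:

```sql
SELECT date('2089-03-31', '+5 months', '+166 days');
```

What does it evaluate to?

Adding +5 months to 2089-03-31 gives 2089-08-31.
Applying '+166 days' to 2089-08-31: counting 166 days forward gives 2090-02-13.

2090-02-13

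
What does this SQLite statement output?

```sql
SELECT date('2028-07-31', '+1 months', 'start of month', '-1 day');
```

2028-07-31

Adding +1 month to 2028-07-31 gives 2028-08-31.
`start of month` rewinds 2028-08-31 to 2028-08-01.
Going back 1 day from 2028-08-01 reaches 2028-07-31 (last day of July, 31 days).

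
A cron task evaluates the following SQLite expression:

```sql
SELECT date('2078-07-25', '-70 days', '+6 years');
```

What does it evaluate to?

2084-05-16

Applying '-70 days' to 2078-07-25: counting 70 days back gives 2078-05-16.
Adding +6 years to 2078-05-16 gives 2084-05-16.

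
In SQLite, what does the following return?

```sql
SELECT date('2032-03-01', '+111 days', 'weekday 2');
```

Applying '+111 days' to 2032-03-01: counting 111 days forward gives 2032-06-20.
`weekday 2` advances to the next Tuesday; 2032-06-20 is a Sunday, so it moves forward to 2032-06-22.

2032-06-22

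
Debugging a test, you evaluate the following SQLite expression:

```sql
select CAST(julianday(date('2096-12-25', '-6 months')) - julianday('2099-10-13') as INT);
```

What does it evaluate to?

-1205

Adding -6 months to 2096-12-25 gives 2096-06-25.
5 days remain in June 2096 after the 25th (30 − 25).
Full months from July 2096 through September 2099 contribute their day counts.
Then 13 days into October 2099.
Total: 5 + 31 + 31 + 30 + 31 + 30 + 31 + 31 + 28 + 31 + 30 + 31 + 30 + 31 + 31 + 30 + 31 + 30 + 31 + 31 + 28 + 31 + 30 + 31 + 30 + 31 + 31 + 30 + 31 + 30 + 31 + 31 + 28 + 31 + 30 + 31 + 30 + 31 + 31 + 30 + 13 = 1205.
The subtraction is earlier − later, so the result is −1205 → -1205.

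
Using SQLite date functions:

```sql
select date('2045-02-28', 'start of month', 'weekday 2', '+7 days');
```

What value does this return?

`start of month` rewinds 2045-02-28 to 2045-02-01.
`weekday 2` advances to the next Tuesday; 2045-02-01 is a Wednesday, so it moves forward to 2045-02-07.
Advancing 7 more days within February lands on 2045-02-14.

2045-02-14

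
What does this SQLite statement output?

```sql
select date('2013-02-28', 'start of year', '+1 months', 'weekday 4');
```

2013-02-07

`start of year` rewinds 2013-02-28 to 2013-01-01.
Adding +1 month to 2013-01-01 gives 2013-02-01.
`weekday 4` advances to the next Thursday; 2013-02-01 is a Friday, so it moves forward to 2013-02-07.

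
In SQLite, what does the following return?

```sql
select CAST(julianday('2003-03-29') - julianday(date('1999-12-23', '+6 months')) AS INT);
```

1009

Adding +6 months to 1999-12-23 gives 2000-06-23.
7 days remain in June 2000 after the 23rd (30 − 23).
Full months from July 2000 through February 2003 contribute their day counts.
Then 29 days into March 2003.
Total: 7 + 31 + 31 + 30 + 31 + 30 + 31 + 31 + 28 + 31 + 30 + 31 + 30 + 31 + 31 + 30 + 31 + 30 + 31 + 31 + 28 + 31 + 30 + 31 + 30 + 31 + 31 + 30 + 31 + 30 + 31 + 31 + 28 + 29 = 1009.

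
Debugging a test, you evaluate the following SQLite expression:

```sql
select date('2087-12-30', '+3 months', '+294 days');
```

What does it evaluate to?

2089-01-18

Adding +3 months to 2087-12-30 gives 2088-03-30.
Applying '+294 days' to 2088-03-30: counting 294 days forward gives 2089-01-18.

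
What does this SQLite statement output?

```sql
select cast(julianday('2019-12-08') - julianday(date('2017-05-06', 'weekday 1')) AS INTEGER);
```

`weekday 1` advances to the next Monday; 2017-05-06 is a Saturday, so it moves forward to 2017-05-08.
23 days remain in May 2017 after the 8th (31 − 8).
Full months from June 2017 through November 2019 contribute their day counts.
Then 8 days into December 2019.
Total: 23 + 30 + 31 + 31 + 30 + 31 + 30 + 31 + 31 + 28 + 31 + 30 + 31 + 30 + 31 + 31 + 30 + 31 + 30 + 31 + 31 + 28 + 31 + 30 + 31 + 30 + 31 + 31 + 30 + 31 + 30 + 8 = 944.

944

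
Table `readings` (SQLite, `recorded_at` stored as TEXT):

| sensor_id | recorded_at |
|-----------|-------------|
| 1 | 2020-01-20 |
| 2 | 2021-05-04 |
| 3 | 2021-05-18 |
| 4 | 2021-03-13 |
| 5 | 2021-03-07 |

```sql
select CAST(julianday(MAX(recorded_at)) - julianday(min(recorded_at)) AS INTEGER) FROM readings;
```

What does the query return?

484

MIN = 2020-01-20, MAX = 2021-05-18.
11 days remain in January 2020 after the 20th (31 − 20).
Full months from February 2020 through April 2021 contribute their day counts.
Then 18 days into May 2021.
Total: 11 + 29 + 31 + 30 + 31 + 30 + 31 + 31 + 30 + 31 + 30 + 31 + 31 + 28 + 31 + 30 + 18 = 484.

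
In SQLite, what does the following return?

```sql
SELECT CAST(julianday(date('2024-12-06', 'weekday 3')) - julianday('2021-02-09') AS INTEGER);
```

1401

`weekday 3` advances to the next Wednesday; 2024-12-06 is a Friday, so it moves forward to 2024-12-11.
19 days remain in February 2021 after the 9th (28 − 9).
Full months from March 2021 through November 2024 contribute their day counts.
Then 11 days into December 2024.
Total: 19 + 31 + 30 + 31 + 30 + 31 + 31 + 30 + 31 + 30 + 31 + 31 + 28 + 31 + 30 + 31 + 30 + 31 + 31 + 30 + 31 + 30 + 31 + 31 + 28 + 31 + 30 + 31 + 30 + 31 + 31 + 30 + 31 + 30 + 31 + 31 + 29 + 31 + 30 + 31 + 30 + 31 + 31 + 30 + 31 + 30 + 11 = 1401.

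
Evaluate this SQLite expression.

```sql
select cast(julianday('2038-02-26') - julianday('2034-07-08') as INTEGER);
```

23 days remain in July 2034 after the 8th (31 − 8).
Full months from August 2034 through January 2038 contribute their day counts.
Then 26 days into February 2038.
Total: 23 + 31 + 30 + 31 + 30 + 31 + 31 + 28 + 31 + 30 + 31 + 30 + 31 + 31 + 30 + 31 + 30 + 31 + 31 + 29 + 31 + 30 + 31 + 30 + 31 + 31 + 30 + 31 + 30 + 31 + 31 + 28 + 31 + 30 + 31 + 30 + 31 + 31 + 30 + 31 + 30 + 31 + 31 + 26 = 1329.

1329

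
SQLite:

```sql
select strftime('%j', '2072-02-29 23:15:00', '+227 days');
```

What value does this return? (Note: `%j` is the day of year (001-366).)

287

First apply '+227 days': 2072-02-29 23:15:00 → 2072-10-13 23:15:00.
Day-of-year for 2072-10-13: days since 2072-01-01 inclusive = 287, zero-padded to 287.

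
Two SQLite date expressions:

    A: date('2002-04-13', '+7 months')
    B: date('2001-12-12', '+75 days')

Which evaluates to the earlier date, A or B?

A = 2002-11-13.
B = 2002-02-25.
B is earlier.

B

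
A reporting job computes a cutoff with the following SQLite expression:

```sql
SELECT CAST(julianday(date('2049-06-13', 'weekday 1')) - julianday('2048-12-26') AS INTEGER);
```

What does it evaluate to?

`weekday 1` advances to the next Monday; 2049-06-13 is a Sunday, so it moves forward to 2049-06-14.
5 days remain in December 2048 after the 26th (31 − 26).
January 2049: 31 days.
February 2049: 28 days.
March 2049: 31 days.
April 2049: 30 days.
May 2049: 31 days.
Then 14 days into June 2049.
Total: 5 + 31 + 28 + 31 + 30 + 31 + 14 = 170.

170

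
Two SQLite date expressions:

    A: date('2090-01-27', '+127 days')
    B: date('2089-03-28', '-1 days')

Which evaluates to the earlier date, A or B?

A = 2090-06-03.
B = 2089-03-27.
B is earlier.

B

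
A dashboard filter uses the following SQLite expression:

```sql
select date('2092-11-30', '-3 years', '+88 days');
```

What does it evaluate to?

2090-02-26

Adding -3 years to 2092-11-30 gives 2089-11-30.
Applying '+88 days' to 2089-11-30: counting 88 days forward gives 2090-02-26.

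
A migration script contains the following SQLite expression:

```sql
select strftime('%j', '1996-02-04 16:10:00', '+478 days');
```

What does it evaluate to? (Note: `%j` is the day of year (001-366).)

147

First apply '+478 days': 1996-02-04 16:10:00 → 1997-05-27 16:10:00.
Day-of-year for 1997-05-27: days since 1997-01-01 inclusive = 147, zero-padded to 147.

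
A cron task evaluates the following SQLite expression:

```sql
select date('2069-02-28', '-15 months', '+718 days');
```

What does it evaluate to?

Adding -15 months to 2069-02-28 gives 2067-11-28.
Applying '+718 days' to 2067-11-28: counting 718 days forward gives 2069-11-15.

2069-11-15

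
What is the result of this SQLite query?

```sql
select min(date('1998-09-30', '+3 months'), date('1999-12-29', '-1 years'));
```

1998-12-29

date('1998-09-30', '+3 months') → 1998-12-30.
date('1999-12-29', '-1 years') → 1998-12-29.
Earlier of the two is 1998-12-29.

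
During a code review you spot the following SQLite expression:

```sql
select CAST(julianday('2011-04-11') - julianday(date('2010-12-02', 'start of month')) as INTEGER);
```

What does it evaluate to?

`start of month` rewinds 2010-12-02 to 2010-12-01.
30 days remain in December 2010 after the 1st (31 − 1).
January 2011: 31 days.
February 2011: 28 days.
March 2011: 31 days.
Then 11 days into April 2011.
Total: 30 + 31 + 28 + 31 + 11 = 131.

131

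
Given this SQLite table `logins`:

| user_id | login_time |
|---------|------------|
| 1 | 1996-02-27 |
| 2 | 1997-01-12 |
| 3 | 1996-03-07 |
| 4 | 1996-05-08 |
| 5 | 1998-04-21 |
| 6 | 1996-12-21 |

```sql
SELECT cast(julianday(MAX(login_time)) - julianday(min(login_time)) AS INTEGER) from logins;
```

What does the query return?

784

MIN = 1996-02-27, MAX = 1998-04-21.
2 days remain in February 1996 after the 27th (29 − 27).
Full months from March 1996 through March 1998 contribute their day counts.
Then 21 days into April 1998.
Total: 2 + 31 + 30 + 31 + 30 + 31 + 31 + 30 + 31 + 30 + 31 + 31 + 28 + 31 + 30 + 31 + 30 + 31 + 31 + 30 + 31 + 30 + 31 + 31 + 28 + 31 + 21 = 784.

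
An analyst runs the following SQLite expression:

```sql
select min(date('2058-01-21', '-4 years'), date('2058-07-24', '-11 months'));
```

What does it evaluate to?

2054-01-21

date('2058-01-21', '-4 years') → 2054-01-21.
date('2058-07-24', '-11 months') → 2057-08-24.
Earlier of the two is 2054-01-21.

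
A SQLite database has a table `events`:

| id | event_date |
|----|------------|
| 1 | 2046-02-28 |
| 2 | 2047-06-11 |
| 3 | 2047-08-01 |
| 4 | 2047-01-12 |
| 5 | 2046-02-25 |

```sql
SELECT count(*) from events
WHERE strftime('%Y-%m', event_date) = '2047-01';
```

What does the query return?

1

Rows with year-month 2047-01: 2047-01-12 → 1.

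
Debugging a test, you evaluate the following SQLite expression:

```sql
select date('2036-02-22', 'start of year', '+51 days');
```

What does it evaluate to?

`start of year` rewinds 2036-02-22 to 2036-01-01.
Applying '+51 days' to 2036-01-01: counting 51 days forward gives 2036-02-21.

2036-02-21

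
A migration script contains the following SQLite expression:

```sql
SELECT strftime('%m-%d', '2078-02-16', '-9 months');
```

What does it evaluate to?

05-16

First apply '-9 months': 2078-02-16 → 2077-05-16.
`%m-%d` extracts the month-day: 05-16.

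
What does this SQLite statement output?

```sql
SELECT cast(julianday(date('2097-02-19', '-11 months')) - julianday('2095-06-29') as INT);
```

Adding -11 months to 2097-02-19 gives 2096-03-19.
1 day remains in June 2095 after the 29th (30 − 29).
Full months from July 2095 through February 2096 contribute their day counts.
Then 19 days into March 2096.
Total: 1 + 31 + 31 + 30 + 31 + 30 + 31 + 31 + 29 + 19 = 264.

264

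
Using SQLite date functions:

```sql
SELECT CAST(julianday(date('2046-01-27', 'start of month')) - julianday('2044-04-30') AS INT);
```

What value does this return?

611

`start of month` rewinds 2046-01-27 to 2046-01-01.
0 days remain in April 2044 after the 30th (30 − 30).
Full months from May 2044 through December 2045 contribute their day counts.
Then 1 day into January 2046.
Total: 0 + 31 + 30 + 31 + 31 + 30 + 31 + 30 + 31 + 31 + 28 + 31 + 30 + 31 + 30 + 31 + 31 + 30 + 31 + 30 + 31 + 1 = 611.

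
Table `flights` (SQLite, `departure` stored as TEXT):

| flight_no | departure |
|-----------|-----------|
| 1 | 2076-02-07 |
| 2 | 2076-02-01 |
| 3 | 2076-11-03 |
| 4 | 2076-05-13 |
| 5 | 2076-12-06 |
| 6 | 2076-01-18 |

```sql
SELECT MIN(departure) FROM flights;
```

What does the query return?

MIN over {2076-01-18, 2076-02-01, 2076-02-07, 2076-05-13, 2076-11-03, 2076-12-06}.

2076-01-18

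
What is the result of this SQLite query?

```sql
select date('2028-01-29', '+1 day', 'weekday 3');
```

2028-02-02

Advancing 1 more day within January lands on 2028-01-30.
`weekday 3` advances to the next Wednesday; 2028-01-30 is a Sunday, so it moves forward to 2028-02-02.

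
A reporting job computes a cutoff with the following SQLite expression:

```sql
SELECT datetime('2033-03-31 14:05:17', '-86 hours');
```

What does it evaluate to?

2033-03-28 00:05:17

-86 hours from 2033-03-31 14:05:17 is 2033-03-28 00:05:17 (crosses midnight).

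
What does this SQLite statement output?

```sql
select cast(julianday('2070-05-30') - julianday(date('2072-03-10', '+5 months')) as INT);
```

Adding +5 months to 2072-03-10 gives 2072-08-10.
1 day remains in May 2070 after the 30th (31 − 30).
Full months from June 2070 through July 2072 contribute their day counts.
Then 10 days into August 2072.
Total: 1 + 30 + 31 + 31 + 30 + 31 + 30 + 31 + 31 + 28 + 31 + 30 + 31 + 30 + 31 + 31 + 30 + 31 + 30 + 31 + 31 + 29 + 31 + 30 + 31 + 30 + 31 + 10 = 803.
The subtraction is earlier − later, so the result is −803 → -803.

-803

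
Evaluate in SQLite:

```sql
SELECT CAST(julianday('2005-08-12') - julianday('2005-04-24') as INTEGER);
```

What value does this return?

6 days remain in April 2005 after the 24th (30 − 24).
May 2005: 31 days.
June 2005: 30 days.
July 2005: 31 days.
Then 12 days into August 2005.
Total: 6 + 31 + 30 + 31 + 12 = 110.

110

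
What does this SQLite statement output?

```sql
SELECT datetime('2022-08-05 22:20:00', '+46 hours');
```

+46 hours from 2022-08-05 22:20:00 is 2022-08-07 20:20:00 (crosses midnight).

2022-08-07 20:20:00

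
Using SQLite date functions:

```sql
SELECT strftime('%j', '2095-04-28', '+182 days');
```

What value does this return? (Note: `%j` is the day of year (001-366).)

300

First apply '+182 days': 2095-04-28 → 2095-10-27.
Day-of-year for 2095-10-27: days since 2095-01-01 inclusive = 300, zero-padded to 300.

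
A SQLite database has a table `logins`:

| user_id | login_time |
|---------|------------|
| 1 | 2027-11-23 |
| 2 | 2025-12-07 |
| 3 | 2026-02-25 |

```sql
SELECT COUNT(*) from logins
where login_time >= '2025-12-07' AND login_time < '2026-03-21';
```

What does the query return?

2

Rows in [2025-12-07, 2026-03-21): 2025-12-07, 2026-02-25 → 2 rows.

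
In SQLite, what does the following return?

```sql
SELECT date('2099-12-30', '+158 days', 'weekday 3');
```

Applying '+158 days' to 2099-12-30: counting 158 days forward gives 2100-06-06.
`weekday 3` advances to the next Wednesday; 2100-06-06 is a Sunday, so it moves forward to 2100-06-09.

2100-06-09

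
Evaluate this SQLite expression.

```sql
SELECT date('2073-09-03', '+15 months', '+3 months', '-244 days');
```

Adding +15 months to 2073-09-03 gives 2074-12-03.
Adding +3 months to 2074-12-03 gives 2075-03-03.
Applying '-244 days' to 2075-03-03: counting 244 days back gives 2074-07-02.

2074-07-02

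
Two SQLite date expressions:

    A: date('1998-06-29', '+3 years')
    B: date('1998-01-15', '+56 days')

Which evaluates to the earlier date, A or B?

B

A = 2001-06-29.
B = 1998-03-12.
B is earlier.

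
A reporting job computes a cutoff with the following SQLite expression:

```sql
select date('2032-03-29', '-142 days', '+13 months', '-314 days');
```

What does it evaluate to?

Applying '-142 days' to 2032-03-29: counting 142 days back gives 2031-11-08.
Adding +13 months to 2031-11-08 gives 2032-12-08.
Applying '-314 days' to 2032-12-08: counting 314 days back gives 2032-01-29.

2032-01-29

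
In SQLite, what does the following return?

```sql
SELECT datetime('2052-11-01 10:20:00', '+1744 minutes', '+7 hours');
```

2052-11-02 22:24:00

1744 minutes = 29h 4m; +1744 minutes from 2052-11-01 10:20:00 is 2052-11-02 15:24:00 (crosses midnight).
+7 hours from 2052-11-02 15:24:00 is 2052-11-02 22:24:00.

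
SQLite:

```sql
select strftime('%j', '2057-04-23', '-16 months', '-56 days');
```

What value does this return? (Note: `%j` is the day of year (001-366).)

301

First apply '-16 months', '-56 days': 2057-04-23 → 2055-10-28.
Day-of-year for 2055-10-28: days since 2055-01-01 inclusive = 301, zero-padded to 301.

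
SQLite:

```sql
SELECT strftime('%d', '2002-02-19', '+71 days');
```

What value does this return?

01

First apply '+71 days': 2002-02-19 → 2002-05-01.
`%d` extracts the 2-digit day of month: 01.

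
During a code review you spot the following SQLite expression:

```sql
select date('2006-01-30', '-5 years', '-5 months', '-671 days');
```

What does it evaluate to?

1998-10-29

Adding -5 years to 2006-01-30 gives 2001-01-30.
Adding -5 months to 2001-01-30 gives 2000-08-30.
Applying '-671 days' to 2000-08-30: counting 671 days back gives 1998-10-29.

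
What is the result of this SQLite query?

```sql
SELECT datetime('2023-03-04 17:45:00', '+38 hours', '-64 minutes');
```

+38 hours from 2023-03-04 17:45:00 is 2023-03-06 07:45:00 (crosses midnight).
64 minutes = 1h 4m; -64 minutes from 2023-03-06 07:45:00 is 2023-03-06 06:41:00.

2023-03-06 06:41:00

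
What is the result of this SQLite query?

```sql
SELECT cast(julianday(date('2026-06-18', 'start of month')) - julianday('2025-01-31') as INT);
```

486

`start of month` rewinds 2026-06-18 to 2026-06-01.
0 days remain in January 2025 after the 31st (31 − 31).
Full months from February 2025 through May 2026 contribute their day counts.
Then 1 day into June 2026.
Total: 0 + 28 + 31 + 30 + 31 + 30 + 31 + 31 + 30 + 31 + 30 + 31 + 31 + 28 + 31 + 30 + 31 + 1 = 486.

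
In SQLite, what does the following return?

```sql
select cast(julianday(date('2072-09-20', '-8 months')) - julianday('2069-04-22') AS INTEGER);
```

Adding -8 months to 2072-09-20 gives 2072-01-20.
8 days remain in April 2069 after the 22nd (30 − 22).
Full months from May 2069 through December 2071 contribute their day counts.
Then 20 days into January 2072.
Total: 8 + 31 + 30 + 31 + 31 + 30 + 31 + 30 + 31 + 31 + 28 + 31 + 30 + 31 + 30 + 31 + 31 + 30 + 31 + 30 + 31 + 31 + 28 + 31 + 30 + 31 + 30 + 31 + 31 + 30 + 31 + 30 + 31 + 20 = 1003.

1003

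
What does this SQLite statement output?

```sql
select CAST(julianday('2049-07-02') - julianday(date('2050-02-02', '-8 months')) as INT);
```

Adding -8 months to 2050-02-02 gives 2049-06-02.
28 days remain in June 2049 after the 2nd (30 − 2).
Then 2 days into July 2049.
Total: 28 + 2 = 30.

30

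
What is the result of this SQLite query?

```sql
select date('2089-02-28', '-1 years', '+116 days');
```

2088-06-23

Adding -1 year to 2089-02-28 gives 2088-02-28.
Applying '+116 days' to 2088-02-28: counting 116 days forward gives 2088-06-23.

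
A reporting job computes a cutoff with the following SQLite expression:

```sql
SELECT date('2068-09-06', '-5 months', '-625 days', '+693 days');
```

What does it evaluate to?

2068-06-13

Adding -5 months to 2068-09-06 gives 2068-04-06.
Applying '-625 days' to 2068-04-06: counting 625 days back gives 2066-07-21.
Applying '+693 days' to 2066-07-21: counting 693 days forward gives 2068-06-13.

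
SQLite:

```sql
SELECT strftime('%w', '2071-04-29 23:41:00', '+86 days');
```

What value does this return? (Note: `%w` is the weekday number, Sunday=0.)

First apply '+86 days': 2071-04-29 23:41:00 → 2071-07-24 23:41:00.
2071-07-24 is a Friday; with Sunday=0 that is 5.

5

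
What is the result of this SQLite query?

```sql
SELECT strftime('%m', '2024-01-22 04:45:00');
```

01

`%m` extracts the 2-digit month (01-12): 01.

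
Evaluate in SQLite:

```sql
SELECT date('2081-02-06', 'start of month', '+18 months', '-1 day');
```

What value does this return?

2082-07-31

`start of month` rewinds 2081-02-06 to 2081-02-01.
Adding +18 months to 2081-02-01 gives 2082-08-01.
Going back 1 day from 2082-08-01 reaches 2082-07-31 (last day of July, 31 days).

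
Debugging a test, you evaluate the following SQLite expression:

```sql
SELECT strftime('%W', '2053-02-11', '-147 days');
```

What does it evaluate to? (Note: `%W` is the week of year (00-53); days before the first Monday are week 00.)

38

First apply '-147 days': 2053-02-11 → 2052-09-17.
2052-09-17 is a Tuesday. SQLite's %W counts Mondays since the year started; the result is 38.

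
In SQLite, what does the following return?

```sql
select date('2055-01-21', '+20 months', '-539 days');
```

2055-04-01

Adding +20 months to 2055-01-21 gives 2056-09-21.
Applying '-539 days' to 2056-09-21: counting 539 days back gives 2055-04-01.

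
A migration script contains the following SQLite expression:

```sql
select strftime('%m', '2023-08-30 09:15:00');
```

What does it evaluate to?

`%m` extracts the 2-digit month (01-12): 08.

08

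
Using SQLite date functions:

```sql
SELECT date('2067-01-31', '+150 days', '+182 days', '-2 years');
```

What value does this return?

Applying '+150 days' to 2067-01-31: counting 150 days forward gives 2067-06-30.
Applying '+182 days' to 2067-06-30: counting 182 days forward gives 2067-12-29.
Adding -2 years to 2067-12-29 gives 2065-12-29.

2065-12-29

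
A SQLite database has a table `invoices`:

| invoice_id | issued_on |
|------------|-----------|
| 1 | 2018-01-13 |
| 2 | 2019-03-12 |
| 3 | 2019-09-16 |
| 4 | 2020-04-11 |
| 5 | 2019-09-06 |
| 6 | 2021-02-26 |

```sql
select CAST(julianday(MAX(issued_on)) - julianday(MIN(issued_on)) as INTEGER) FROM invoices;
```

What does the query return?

1140

MIN = 2018-01-13, MAX = 2021-02-26.
18 days remain in January 2018 after the 13th (31 − 13).
Full months from February 2018 through January 2021 contribute their day counts.
Then 26 days into February 2021.
Total: 18 + 28 + 31 + 30 + 31 + 30 + 31 + 31 + 30 + 31 + 30 + 31 + 31 + 28 + 31 + 30 + 31 + 30 + 31 + 31 + 30 + 31 + 30 + 31 + 31 + 29 + 31 + 30 + 31 + 30 + 31 + 31 + 30 + 31 + 30 + 31 + 31 + 26 = 1140.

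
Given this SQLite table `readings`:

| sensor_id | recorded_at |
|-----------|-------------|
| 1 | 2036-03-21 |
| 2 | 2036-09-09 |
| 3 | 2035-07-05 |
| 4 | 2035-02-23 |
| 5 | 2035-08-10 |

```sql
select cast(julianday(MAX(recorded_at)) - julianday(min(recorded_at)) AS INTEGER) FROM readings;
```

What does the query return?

MIN = 2035-02-23, MAX = 2036-09-09.
5 days remain in February 2035 after the 23rd (28 − 23).
Full months from March 2035 through August 2036 contribute their day counts.
Then 9 days into September 2036.
Total: 5 + 31 + 30 + 31 + 30 + 31 + 31 + 30 + 31 + 30 + 31 + 31 + 29 + 31 + 30 + 31 + 30 + 31 + 31 + 9 = 564.

564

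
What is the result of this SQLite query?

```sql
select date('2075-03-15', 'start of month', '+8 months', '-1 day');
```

2075-10-31

`start of month` rewinds 2075-03-15 to 2075-03-01.
Adding +8 months to 2075-03-01 gives 2075-11-01.
Going back 1 day from 2075-11-01 reaches 2075-10-31 (last day of October, 31 days).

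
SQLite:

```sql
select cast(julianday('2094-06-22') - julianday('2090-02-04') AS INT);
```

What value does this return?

1599

24 days remain in February 2090 after the 4th (28 − 4).
Full months from March 2090 through May 2094 contribute their day counts.
Then 22 days into June 2094.
Total: 24 + 31 + 30 + 31 + 30 + 31 + 31 + 30 + 31 + 30 + 31 + 31 + 28 + 31 + 30 + 31 + 30 + 31 + 31 + 30 + 31 + 30 + 31 + 31 + 29 + 31 + 30 + 31 + 30 + 31 + 31 + 30 + 31 + 30 + 31 + 31 + 28 + 31 + 30 + 31 + 30 + 31 + 31 + 30 + 31 + 30 + 31 + 31 + 28 + 31 + 30 + 31 + 22 = 1599.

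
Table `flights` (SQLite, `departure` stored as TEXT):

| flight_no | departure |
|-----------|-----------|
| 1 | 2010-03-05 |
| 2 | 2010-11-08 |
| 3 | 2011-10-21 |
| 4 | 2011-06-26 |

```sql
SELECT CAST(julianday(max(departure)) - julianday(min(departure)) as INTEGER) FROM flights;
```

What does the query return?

MIN = 2010-03-05, MAX = 2011-10-21.
26 days remain in March 2010 after the 5th (31 − 5).
Full months from April 2010 through September 2011 contribute their day counts.
Then 21 days into October 2011.
Total: 26 + 30 + 31 + 30 + 31 + 31 + 30 + 31 + 30 + 31 + 31 + 28 + 31 + 30 + 31 + 30 + 31 + 31 + 30 + 21 = 595.

595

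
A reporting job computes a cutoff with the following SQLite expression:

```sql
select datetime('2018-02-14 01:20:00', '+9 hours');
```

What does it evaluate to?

+9 hours from 2018-02-14 01:20:00 is 2018-02-14 10:20:00.

2018-02-14 10:20:00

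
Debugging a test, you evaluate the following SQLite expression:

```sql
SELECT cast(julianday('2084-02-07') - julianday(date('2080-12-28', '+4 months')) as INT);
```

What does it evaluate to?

Adding +4 months to 2080-12-28 gives 2081-04-28.
2 days remain in April 2081 after the 28th (30 − 28).
Full months from May 2081 through January 2084 contribute their day counts.
Then 7 days into February 2084.
Total: 2 + 31 + 30 + 31 + 31 + 30 + 31 + 30 + 31 + 31 + 28 + 31 + 30 + 31 + 30 + 31 + 31 + 30 + 31 + 30 + 31 + 31 + 28 + 31 + 30 + 31 + 30 + 31 + 31 + 30 + 31 + 30 + 31 + 31 + 7 = 1015.

1015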